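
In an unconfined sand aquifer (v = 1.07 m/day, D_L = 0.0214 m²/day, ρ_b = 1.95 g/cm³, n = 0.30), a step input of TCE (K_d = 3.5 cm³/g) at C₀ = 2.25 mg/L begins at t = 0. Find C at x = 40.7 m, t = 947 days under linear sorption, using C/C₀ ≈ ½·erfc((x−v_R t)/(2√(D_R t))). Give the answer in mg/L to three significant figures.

2.10 mg/L

Retardation factor R = 1 + ρ_b·K_d/n = 1 + 1.95 × 3.5/0.30 = 23.75.
Sorption retards both mechanisms: v_R = v/R = 0.04505 m/day, D_R = D/R = 0.0009011 m²/day.
v_R·t = 0.04505 × 947 = 42.66235 m; 2√(D_R t) = 1.848 m; argument = (40.7 − 42.66235)/1.848 = -1.062.
C = C₀ × ½·erfc(-1.062) = 2.25 × 0.9334 = 2.10 mg/L.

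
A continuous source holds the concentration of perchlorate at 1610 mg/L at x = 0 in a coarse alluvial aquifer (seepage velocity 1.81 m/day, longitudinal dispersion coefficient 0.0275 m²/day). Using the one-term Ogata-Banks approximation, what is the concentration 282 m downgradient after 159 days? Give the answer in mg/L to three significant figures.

1570 mg/L

For a continuous step input, C/C₀ ≈ ½·erfc((x−vt)/(2√(Dt))).
vt = 1.81 × 159 = 287.79 m and 2√(Dt) = 2√(0.0275 × 159) = 4.182 m.
Argument (x−vt)/(2√(Dt)) = (282 − 287.79)/4.182 = -1.385; ½·erfc(-1.385) = 0.9749.
C = 1610 × 0.9749 = 1570 mg/L.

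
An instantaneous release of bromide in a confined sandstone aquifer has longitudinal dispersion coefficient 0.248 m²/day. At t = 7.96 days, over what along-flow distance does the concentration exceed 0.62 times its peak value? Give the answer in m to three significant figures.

The plume is Gaussian with σ = √(2Dt) = √(2 × 0.248 × 7.96) = 1.987 m.
C/C_peak = exp(−Δx²/(2σ²)) = 0.62 ⇒ Δx = σ·√(−2 ln 0.62) = 1.987 × 0.9778 = 1.943 m.
Width = 2Δx = 3.89 m.

3.89 m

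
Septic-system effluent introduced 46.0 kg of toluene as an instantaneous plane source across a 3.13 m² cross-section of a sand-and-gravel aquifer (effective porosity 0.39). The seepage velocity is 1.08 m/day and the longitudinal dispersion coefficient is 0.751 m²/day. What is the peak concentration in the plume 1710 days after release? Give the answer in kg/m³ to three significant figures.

The peak of an instantaneous 1D plume sits at x = vt; there the Gaussian factor is 1 and C_max = M/(n_e·A·√(4πDt)), where n_e·A is the pore area the mass is dissolved in.
√(4πDt) = √(4π × 0.751 × 1710) = 127.0 m, so C_max = 46.0/(0.39 × 3.13 × 127.0) = 0.297 kg/m³.

0.297 kg/m³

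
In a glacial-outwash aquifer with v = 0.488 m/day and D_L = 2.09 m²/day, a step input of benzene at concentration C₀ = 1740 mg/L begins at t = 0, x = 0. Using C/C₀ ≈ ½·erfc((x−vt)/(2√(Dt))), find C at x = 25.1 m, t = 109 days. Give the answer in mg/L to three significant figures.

For a continuous step input, C/C₀ ≈ ½·erfc((x−vt)/(2√(Dt))).
vt = 0.488 × 109 = 53.192 m and 2√(Dt) = 2√(2.09 × 109) = 30.19 m.
Argument (x−vt)/(2√(Dt)) = (25.1 − 53.192)/30.19 = -0.9305; ½·erfc(-0.9305) = 0.9059.
C = 1740 × 0.9059 = 1580 mg/L.

1580 mg/L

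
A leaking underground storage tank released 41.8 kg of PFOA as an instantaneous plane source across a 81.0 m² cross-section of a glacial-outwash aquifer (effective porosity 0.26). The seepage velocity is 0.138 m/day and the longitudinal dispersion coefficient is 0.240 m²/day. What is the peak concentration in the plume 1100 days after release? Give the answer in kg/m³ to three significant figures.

The peak of an instantaneous 1D plume sits at x = vt; there the Gaussian factor is 1 and C_max = M/(n_e·A·√(4πDt)), where n_e·A is the pore area the mass is dissolved in.
√(4πDt) = √(4π × 0.240 × 1100) = 57.60 m, so C_max = 41.8/(0.26 × 81.0 × 57.60) = 0.0345 kg/m³.

0.0345 kg/m³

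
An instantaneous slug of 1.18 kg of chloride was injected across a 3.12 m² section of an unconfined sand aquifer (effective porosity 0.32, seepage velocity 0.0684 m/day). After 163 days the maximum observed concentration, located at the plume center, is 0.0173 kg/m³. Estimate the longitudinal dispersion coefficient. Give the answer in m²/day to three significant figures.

2.28 m²/day

At the plume center C_max = M/(n_e·A·√(4πDt)), so D = M²/(4πt·(n_e·A·C_max)²).
n_e·A·C_max = 0.32 × 3.12 × 0.0173 = 0.01727 kg/m.
D = 1.18²/(4π × 163 × 0.01727²) = 2.28 m²/day.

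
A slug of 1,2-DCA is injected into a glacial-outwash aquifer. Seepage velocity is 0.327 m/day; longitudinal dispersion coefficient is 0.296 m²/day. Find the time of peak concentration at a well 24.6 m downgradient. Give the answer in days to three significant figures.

72.5 days

For the 1D instantaneous-source solution, setting ∂C/∂t = 0 at fixed x gives v²t² + 2Dt − x² = 0, so t = (√(D² + v²x²) − D)/v².
√(D² + v²x²) = √(0.296² + 0.327² × 24.6²) = 8.050; v² = 0.106929.
t = (8.050 − 0.296)/0.106929 = 72.5 days (vs. the pure-advection estimate x/v = 75.2 d).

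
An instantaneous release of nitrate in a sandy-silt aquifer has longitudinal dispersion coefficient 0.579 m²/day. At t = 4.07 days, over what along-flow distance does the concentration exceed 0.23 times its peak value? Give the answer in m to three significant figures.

The plume is Gaussian with σ = √(2Dt) = √(2 × 0.579 × 4.07) = 2.171 m.
C/C_peak = exp(−Δx²/(2σ²)) = 0.23 ⇒ Δx = σ·√(−2 ln 0.23) = 2.171 × 1.714 = 3.721 m.
Width = 2Δx = 7.44 m.

7.44 m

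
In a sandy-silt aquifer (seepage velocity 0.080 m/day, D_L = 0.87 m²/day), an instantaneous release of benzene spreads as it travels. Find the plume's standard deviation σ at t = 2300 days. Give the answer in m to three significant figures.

Dispersive spreading gives a Gaussian with σ² = 2Dt; advection only shifts the center.
σ = √(2 × 0.87 × 2300) = 63.3 m.

63.3 m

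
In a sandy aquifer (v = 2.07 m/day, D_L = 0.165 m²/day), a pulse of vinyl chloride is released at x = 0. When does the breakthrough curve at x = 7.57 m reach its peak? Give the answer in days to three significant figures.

For the 1D instantaneous-source solution, setting ∂C/∂t = 0 at fixed x gives v²t² + 2Dt − x² = 0, so t = (√(D² + v²x²) − D)/v².
√(D² + v²x²) = √(0.165² + 2.07² × 7.57²) = 15.67; v² = 4.2849.
t = (15.67 − 0.165)/4.2849 = 3.62 days (vs. the pure-advection estimate x/v = 3.66 d).

3.62 days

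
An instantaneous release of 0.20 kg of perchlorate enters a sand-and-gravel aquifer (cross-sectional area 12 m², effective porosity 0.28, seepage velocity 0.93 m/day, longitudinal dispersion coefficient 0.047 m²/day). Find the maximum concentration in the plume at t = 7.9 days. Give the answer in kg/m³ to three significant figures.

0.0276 kg/m³

The peak of an instantaneous 1D plume sits at x = vt; there the Gaussian factor is 1 and C_max = M/(n_e·A·√(4πDt)), where n_e·A is the pore area the mass is dissolved in.
√(4πDt) = √(4π × 0.047 × 7.9) = 2.160 m, so C_max = 0.20/(0.28 × 12 × 2.160) = 0.0276 kg/m³.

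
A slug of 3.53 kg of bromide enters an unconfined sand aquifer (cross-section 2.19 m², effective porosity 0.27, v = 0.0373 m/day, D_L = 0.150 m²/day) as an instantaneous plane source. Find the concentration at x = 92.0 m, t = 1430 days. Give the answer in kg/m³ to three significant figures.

For an instantaneous plane source, C(x,t) = M/(n_e·A·√(4πDt)) · exp(−(x−vt)²/(4Dt)), with n_e·A the pore (flow) area.
Plume center vt = 0.0373 × 1430 = 53.339 m, so the well at 92.0 m is 38.661 m downgradient of the peak.
√(4πDt) = 51.92 m, giving peak height M/(n_e·A·√(4πDt)) = 3.53/(0.27 × 2.19 × 51.92) = 0.1150 kg/m³.
(x−vt)²/(4Dt) = (38.661)²/(4 × 0.150 × 1430) = 1.742; exp(−1.742) = 0.1752.
C = 0.1150 × 0.1752 = 0.0201 kg/m³.

0.0201 kg/m³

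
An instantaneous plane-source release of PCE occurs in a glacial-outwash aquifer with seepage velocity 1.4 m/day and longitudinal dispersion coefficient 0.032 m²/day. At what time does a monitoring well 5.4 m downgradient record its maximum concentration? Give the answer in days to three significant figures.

For the 1D instantaneous-source solution, setting ∂C/∂t = 0 at fixed x gives v²t² + 2Dt − x² = 0, so t = (√(D² + v²x²) − D)/v².
√(D² + v²x²) = √(0.032² + 1.4² × 5.4²) = 7.560; v² = 1.96.
t = (7.560 − 0.032)/1.96 = 3.84 days (vs. the pure-advection estimate x/v = 3.86 d).

3.84 days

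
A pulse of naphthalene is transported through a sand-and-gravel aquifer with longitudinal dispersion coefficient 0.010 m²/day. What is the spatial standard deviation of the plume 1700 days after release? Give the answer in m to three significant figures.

5.83 m

Dispersive spreading gives a Gaussian with σ² = 2Dt; advection only shifts the center.
σ = √(2 × 0.010 × 1700) = 5.83 m.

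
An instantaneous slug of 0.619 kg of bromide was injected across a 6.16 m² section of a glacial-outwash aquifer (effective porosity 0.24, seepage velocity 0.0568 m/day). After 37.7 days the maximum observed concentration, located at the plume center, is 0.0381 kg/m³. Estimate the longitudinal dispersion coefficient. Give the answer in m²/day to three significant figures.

0.255 m²/day

At the plume center C_max = M/(n_e·A·√(4πDt)), so D = M²/(4πt·(n_e·A·C_max)²).
n_e·A·C_max = 0.24 × 6.16 × 0.0381 = 0.05633 kg/m.
D = 0.619²/(4π × 37.7 × 0.05633²) = 0.255 m²/day.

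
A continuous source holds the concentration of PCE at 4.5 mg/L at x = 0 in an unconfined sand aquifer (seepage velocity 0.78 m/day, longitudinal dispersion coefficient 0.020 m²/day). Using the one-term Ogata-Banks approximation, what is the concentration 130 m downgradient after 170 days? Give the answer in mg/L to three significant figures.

3.78 mg/L

For a continuous step input, C/C₀ ≈ ½·erfc((x−vt)/(2√(Dt))).
vt = 0.78 × 170 = 132.6 m and 2√(Dt) = 2√(0.020 × 170) = 3.688 m.
Argument (x−vt)/(2√(Dt)) = (130 − 132.6)/3.688 = -0.7050; ½·erfc(-0.7050) = 0.8406.
C = 4.5 × 0.8406 = 3.78 mg/L.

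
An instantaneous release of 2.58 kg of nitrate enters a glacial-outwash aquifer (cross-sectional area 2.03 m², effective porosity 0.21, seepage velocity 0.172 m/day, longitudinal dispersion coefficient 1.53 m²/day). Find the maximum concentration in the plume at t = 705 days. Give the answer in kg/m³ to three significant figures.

The peak of an instantaneous 1D plume sits at x = vt; there the Gaussian factor is 1 and C_max = M/(n_e·A·√(4πDt)), where n_e·A is the pore area the mass is dissolved in.
√(4πDt) = √(4π × 1.53 × 705) = 116.4 m, so C_max = 2.58/(0.21 × 2.03 × 116.4) = 0.0520 kg/m³.

0.0520 kg/m³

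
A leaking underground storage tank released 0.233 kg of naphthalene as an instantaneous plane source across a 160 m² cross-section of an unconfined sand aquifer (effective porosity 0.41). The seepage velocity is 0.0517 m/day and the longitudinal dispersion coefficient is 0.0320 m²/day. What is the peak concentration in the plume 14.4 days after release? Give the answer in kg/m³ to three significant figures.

The peak of an instantaneous 1D plume sits at x = vt; there the Gaussian factor is 1 and C_max = M/(n_e·A·√(4πDt)), where n_e·A is the pore area the mass is dissolved in.
√(4πDt) = √(4π × 0.0320 × 14.4) = 2.406 m, so C_max = 0.233/(0.41 × 160 × 2.406) = 0.00148 kg/m³.

0.00148 kg/m³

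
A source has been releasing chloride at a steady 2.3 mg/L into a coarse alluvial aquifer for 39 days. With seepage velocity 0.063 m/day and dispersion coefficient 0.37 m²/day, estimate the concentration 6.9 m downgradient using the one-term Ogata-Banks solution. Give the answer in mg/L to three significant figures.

0.469 mg/L

For a continuous step input, C/C₀ ≈ ½·erfc((x−vt)/(2√(Dt))).
vt = 0.063 × 39 = 2.457 m and 2√(Dt) = 2√(0.37 × 39) = 7.597 m.
Argument (x−vt)/(2√(Dt)) = (6.9 − 2.457)/7.597 = 0.5848; ½·erfc(0.5848) = 0.2041.
C = 2.3 × 0.2041 = 0.469 mg/L.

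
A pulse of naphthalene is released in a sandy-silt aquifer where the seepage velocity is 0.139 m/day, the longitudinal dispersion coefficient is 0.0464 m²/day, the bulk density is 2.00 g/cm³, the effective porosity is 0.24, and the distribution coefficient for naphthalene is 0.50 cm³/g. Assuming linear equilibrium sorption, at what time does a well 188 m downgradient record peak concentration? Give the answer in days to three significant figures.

Retardation factor R = 1 + ρ_b·K_d/n = 1 + 2.00 × 0.50/0.24 = 5.167.
Sorption retards both mechanisms: v_R = v/R = 0.02690 m/day, D_R = D/R = 0.008980 m²/day.
Peak time from v_R²t² + 2D_R t − x² = 0: t = (√(D_R² + v_R²x²) − D_R)/v_R².
√(D_R² + v_R²x²) = √(0.008980² + 0.02690² × 188²) = 5.057; v_R² = 0.0007236.
t = (5.057 − 0.008980)/0.0007236 = 6980 days.

6980 days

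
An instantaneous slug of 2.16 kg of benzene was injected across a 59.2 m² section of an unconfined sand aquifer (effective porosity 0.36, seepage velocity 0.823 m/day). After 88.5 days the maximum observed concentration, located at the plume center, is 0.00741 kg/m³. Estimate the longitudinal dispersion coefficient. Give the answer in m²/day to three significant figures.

0.168 m²/day

At the plume center C_max = M/(n_e·A·√(4πDt)), so D = M²/(4πt·(n_e·A·C_max)²).
n_e·A·C_max = 0.36 × 59.2 × 0.00741 = 0.1579 kg/m.
D = 2.16²/(4π × 88.5 × 0.1579²) = 0.168 m²/day.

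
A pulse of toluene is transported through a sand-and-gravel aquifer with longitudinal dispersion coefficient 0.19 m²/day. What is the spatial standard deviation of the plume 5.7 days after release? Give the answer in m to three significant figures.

1.47 m

Dispersive spreading gives a Gaussian with σ² = 2Dt; advection only shifts the center.
σ = √(2 × 0.19 × 5.7) = 1.47 m.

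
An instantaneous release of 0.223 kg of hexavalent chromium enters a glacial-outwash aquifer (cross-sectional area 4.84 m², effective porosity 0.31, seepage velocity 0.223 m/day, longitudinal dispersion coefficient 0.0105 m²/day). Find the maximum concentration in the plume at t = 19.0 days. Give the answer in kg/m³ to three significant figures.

0.0939 kg/m³

The peak of an instantaneous 1D plume sits at x = vt; there the Gaussian factor is 1 and C_max = M/(n_e·A·√(4πDt)), where n_e·A is the pore area the mass is dissolved in.
√(4πDt) = √(4π × 0.0105 × 19.0) = 1.583 m, so C_max = 0.223/(0.31 × 4.84 × 1.583) = 0.0939 kg/m³.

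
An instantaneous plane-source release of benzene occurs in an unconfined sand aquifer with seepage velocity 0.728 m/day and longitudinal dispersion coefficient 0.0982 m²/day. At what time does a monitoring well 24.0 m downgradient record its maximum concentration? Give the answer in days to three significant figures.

32.8 days

For the 1D instantaneous-source solution, setting ∂C/∂t = 0 at fixed x gives v²t² + 2Dt − x² = 0, so t = (√(D² + v²x²) − D)/v².
√(D² + v²x²) = √(0.0982² + 0.728² × 24.0²) = 17.47; v² = 0.529984.
t = (17.47 − 0.0982)/0.529984 = 32.8 days (vs. the pure-advection estimate x/v = 33.0 d).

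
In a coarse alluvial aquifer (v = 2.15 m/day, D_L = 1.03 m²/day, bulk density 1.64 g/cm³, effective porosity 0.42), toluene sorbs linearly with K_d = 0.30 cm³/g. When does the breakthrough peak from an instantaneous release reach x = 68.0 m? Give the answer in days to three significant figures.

68.2 days

Retardation factor R = 1 + ρ_b·K_d/n = 1 + 1.64 × 0.30/0.42 = 2.171.
Sorption retards both mechanisms: v_R = v/R = 0.9903 m/day, D_R = D/R = 0.4744 m²/day.
Peak time from v_R²t² + 2D_R t − x² = 0: t = (√(D_R² + v_R²x²) − D_R)/v_R².
√(D_R² + v_R²x²) = √(0.4744² + 0.9903² × 68.0²) = 67.34; v_R² = 0.9807.
t = (67.34 − 0.4744)/0.9807 = 68.2 days.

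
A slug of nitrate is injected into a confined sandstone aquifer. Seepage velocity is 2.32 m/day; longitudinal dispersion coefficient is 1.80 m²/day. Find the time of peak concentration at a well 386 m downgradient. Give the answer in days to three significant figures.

For the 1D instantaneous-source solution, setting ∂C/∂t = 0 at fixed x gives v²t² + 2Dt − x² = 0, so t = (√(D² + v²x²) − D)/v².
√(D² + v²x²) = √(1.80² + 2.32² × 386²) = 895.5; v² = 5.3824.
t = (895.5 − 1.80)/5.3824 = 166 days (vs. the pure-advection estimate x/v = 166 d).

166 days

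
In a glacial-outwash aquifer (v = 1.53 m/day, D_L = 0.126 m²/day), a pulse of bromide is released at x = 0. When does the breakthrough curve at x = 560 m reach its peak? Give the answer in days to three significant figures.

366 days

For the 1D instantaneous-source solution, setting ∂C/∂t = 0 at fixed x gives v²t² + 2Dt − x² = 0, so t = (√(D² + v²x²) − D)/v².
√(D² + v²x²) = √(0.126² + 1.53² × 560²) = 856.8; v² = 2.3409.
t = (856.8 − 0.126)/2.3409 = 366 days (vs. the pure-advection estimate x/v = 366 d).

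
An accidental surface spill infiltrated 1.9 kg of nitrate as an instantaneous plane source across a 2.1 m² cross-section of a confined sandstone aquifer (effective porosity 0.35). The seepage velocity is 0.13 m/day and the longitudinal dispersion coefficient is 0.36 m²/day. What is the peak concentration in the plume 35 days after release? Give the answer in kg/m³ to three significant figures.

0.205 kg/m³

The peak of an instantaneous 1D plume sits at x = vt; there the Gaussian factor is 1 and C_max = M/(n_e·A·√(4πDt)), where n_e·A is the pore area the mass is dissolved in.
√(4πDt) = √(4π × 0.36 × 35) = 12.58 m, so C_max = 1.9/(0.35 × 2.1 × 12.58) = 0.205 kg/m³.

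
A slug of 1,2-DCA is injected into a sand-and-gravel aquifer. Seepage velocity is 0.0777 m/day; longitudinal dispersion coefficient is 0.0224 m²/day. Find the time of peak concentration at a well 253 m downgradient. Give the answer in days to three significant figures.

For the 1D instantaneous-source solution, setting ∂C/∂t = 0 at fixed x gives v²t² + 2Dt − x² = 0, so t = (√(D² + v²x²) − D)/v².
√(D² + v²x²) = √(0.0224² + 0.0777² × 253²) = 19.66; v² = 0.00603729.
t = (19.66 − 0.0224)/0.00603729 = 3250 days (vs. the pure-advection estimate x/v = 3260 d).

3250 days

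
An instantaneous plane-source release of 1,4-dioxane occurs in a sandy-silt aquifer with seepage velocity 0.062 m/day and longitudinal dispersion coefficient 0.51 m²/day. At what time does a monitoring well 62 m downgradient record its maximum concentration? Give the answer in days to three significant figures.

For the 1D instantaneous-source solution, setting ∂C/∂t = 0 at fixed x gives v²t² + 2Dt − x² = 0, so t = (√(D² + v²x²) − D)/v².
√(D² + v²x²) = √(0.51² + 0.062² × 62²) = 3.878; v² = 0.003844.
t = (3.878 − 0.51)/0.003844 = 876 days (vs. the pure-advection estimate x/v = 1000 d).

876 days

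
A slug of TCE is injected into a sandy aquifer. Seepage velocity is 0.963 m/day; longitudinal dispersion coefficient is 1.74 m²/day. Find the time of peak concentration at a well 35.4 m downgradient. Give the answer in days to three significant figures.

34.9 days

For the 1D instantaneous-source solution, setting ∂C/∂t = 0 at fixed x gives v²t² + 2Dt − x² = 0, so t = (√(D² + v²x²) − D)/v².
√(D² + v²x²) = √(1.74² + 0.963² × 35.4²) = 34.13; v² = 0.927369.
t = (34.13 − 1.74)/0.927369 = 34.9 days (vs. the pure-advection estimate x/v = 36.8 d).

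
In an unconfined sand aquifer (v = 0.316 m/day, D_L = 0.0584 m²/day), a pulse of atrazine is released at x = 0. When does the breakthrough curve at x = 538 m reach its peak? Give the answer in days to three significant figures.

For the 1D instantaneous-source solution, setting ∂C/∂t = 0 at fixed x gives v²t² + 2Dt − x² = 0, so t = (√(D² + v²x²) − D)/v².
√(D² + v²x²) = √(0.0584² + 0.316² × 538²) = 170.0; v² = 0.099856.
t = (170.0 − 0.0584)/0.099856 = 1700 days (vs. the pure-advection estimate x/v = 1700 d).

1700 days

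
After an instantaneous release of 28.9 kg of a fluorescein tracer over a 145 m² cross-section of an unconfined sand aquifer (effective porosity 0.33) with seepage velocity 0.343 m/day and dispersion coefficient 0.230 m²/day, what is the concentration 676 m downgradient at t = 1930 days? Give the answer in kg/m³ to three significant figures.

0.00724 kg/m³

For an instantaneous plane source, C(x,t) = M/(n_e·A·√(4πDt)) · exp(−(x−vt)²/(4Dt)), with n_e·A the pore (flow) area.
Plume center vt = 0.343 × 1930 = 661.99 m, so the well at 676 m is 14.01 m downgradient of the peak.
√(4πDt) = 74.69 m, giving peak height M/(n_e·A·√(4πDt)) = 28.9/(0.33 × 145 × 74.69) = 0.008086 kg/m³.
(x−vt)²/(4Dt) = (14.01)²/(4 × 0.230 × 1930) = 0.1105; exp(−0.1105) = 0.8954.
C = 0.008086 × 0.8954 = 0.00724 kg/m³.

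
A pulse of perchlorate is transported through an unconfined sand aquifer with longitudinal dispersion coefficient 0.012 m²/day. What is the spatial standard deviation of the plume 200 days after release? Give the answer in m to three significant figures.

Dispersive spreading gives a Gaussian with σ² = 2Dt; advection only shifts the center.
σ = √(2 × 0.012 × 200) = 2.19 m.

2.19 m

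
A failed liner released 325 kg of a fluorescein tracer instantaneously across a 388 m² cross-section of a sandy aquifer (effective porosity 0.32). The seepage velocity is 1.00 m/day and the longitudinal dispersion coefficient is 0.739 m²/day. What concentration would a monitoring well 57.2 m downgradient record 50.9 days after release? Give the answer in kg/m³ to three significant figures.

0.0925 kg/m³

For an instantaneous plane source, C(x,t) = M/(n_e·A·√(4πDt)) · exp(−(x−vt)²/(4Dt)), with n_e·A the pore (flow) area.
Plume center vt = 1.00 × 50.9 = 50.9 m, so the well at 57.2 m is 6.3 m downgradient of the peak.
√(4πDt) = 21.74 m, giving peak height M/(n_e·A·√(4πDt)) = 325/(0.32 × 388 × 21.74) = 0.1204 kg/m³.
(x−vt)²/(4Dt) = (6.3)²/(4 × 0.739 × 50.9) = 0.2638; exp(−0.2638) = 0.7681.
C = 0.1204 × 0.7681 = 0.0925 kg/m³.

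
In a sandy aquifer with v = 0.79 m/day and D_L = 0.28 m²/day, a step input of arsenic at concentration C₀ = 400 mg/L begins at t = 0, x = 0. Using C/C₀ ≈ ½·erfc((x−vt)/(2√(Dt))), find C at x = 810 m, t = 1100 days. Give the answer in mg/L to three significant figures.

For a continuous step input, C/C₀ ≈ ½·erfc((x−vt)/(2√(Dt))).
vt = 0.79 × 1100 = 869 m and 2√(Dt) = 2√(0.28 × 1100) = 35.10 m.
Argument (x−vt)/(2√(Dt)) = (810 − 869)/35.10 = -1.681; ½·erfc(-1.681) = 0.9913.
C = 400 × 0.9913 = 397 mg/L.

397 mg/L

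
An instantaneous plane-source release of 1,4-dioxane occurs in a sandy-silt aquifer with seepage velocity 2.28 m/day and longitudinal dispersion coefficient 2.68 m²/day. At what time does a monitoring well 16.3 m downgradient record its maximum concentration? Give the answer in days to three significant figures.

For the 1D instantaneous-source solution, setting ∂C/∂t = 0 at fixed x gives v²t² + 2Dt − x² = 0, so t = (√(D² + v²x²) − D)/v².
√(D² + v²x²) = √(2.68² + 2.28² × 16.3²) = 37.26; v² = 5.1984.
t = (37.26 − 2.68)/5.1984 = 6.65 days (vs. the pure-advection estimate x/v = 7.15 d).

6.65 days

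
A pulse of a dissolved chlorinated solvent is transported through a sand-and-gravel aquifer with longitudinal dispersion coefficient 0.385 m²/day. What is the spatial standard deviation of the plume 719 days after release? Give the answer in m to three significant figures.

Dispersive spreading gives a Gaussian with σ² = 2Dt; advection only shifts the center.
σ = √(2 × 0.385 × 719) = 23.5 m.

23.5 m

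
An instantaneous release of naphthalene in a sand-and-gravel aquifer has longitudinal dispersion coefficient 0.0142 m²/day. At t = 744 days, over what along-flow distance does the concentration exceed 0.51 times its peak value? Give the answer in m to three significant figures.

The plume is Gaussian with σ = √(2Dt) = √(2 × 0.0142 × 744) = 4.597 m.
C/C_peak = exp(−Δx²/(2σ²)) = 0.51 ⇒ Δx = σ·√(−2 ln 0.51) = 4.597 × 1.160 = 5.333 m.
Width = 2Δx = 10.7 m.

10.7 m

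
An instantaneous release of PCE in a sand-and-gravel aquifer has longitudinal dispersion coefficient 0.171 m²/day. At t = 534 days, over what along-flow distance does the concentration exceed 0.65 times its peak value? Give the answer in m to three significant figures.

25.1 m

The plume is Gaussian with σ = √(2Dt) = √(2 × 0.171 × 534) = 13.51 m.
C/C_peak = exp(−Δx²/(2σ²)) = 0.65 ⇒ Δx = σ·√(−2 ln 0.65) = 13.51 × 0.9282 = 12.54 m.
Width = 2Δx = 25.1 m.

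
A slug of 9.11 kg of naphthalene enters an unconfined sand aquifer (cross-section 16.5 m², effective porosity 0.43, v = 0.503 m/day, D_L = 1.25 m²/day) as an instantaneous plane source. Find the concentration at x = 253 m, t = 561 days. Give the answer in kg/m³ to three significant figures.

0.0101 kg/m³

For an instantaneous plane source, C(x,t) = M/(n_e·A·√(4πDt)) · exp(−(x−vt)²/(4Dt)), with n_e·A the pore (flow) area.
Plume center vt = 0.503 × 561 = 282.183 m, so the well at 253 m is 29.183 m upgradient of the peak.
√(4πDt) = 93.87 m, giving peak height M/(n_e·A·√(4πDt)) = 9.11/(0.43 × 16.5 × 93.87) = 0.01368 kg/m³.
(x−vt)²/(4Dt) = (-29.183)²/(4 × 1.25 × 561) = 0.3036; exp(−0.3036) = 0.7382.
C = 0.01368 × 0.7382 = 0.0101 kg/m³.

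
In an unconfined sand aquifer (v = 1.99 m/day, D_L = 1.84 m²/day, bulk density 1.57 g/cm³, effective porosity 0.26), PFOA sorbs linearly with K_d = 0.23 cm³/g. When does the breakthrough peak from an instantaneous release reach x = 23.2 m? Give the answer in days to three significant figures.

26.8 days

Retardation factor R = 1 + ρ_b·K_d/n = 1 + 1.57 × 0.23/0.26 = 2.389.
Sorption retards both mechanisms: v_R = v/R = 0.8330 m/day, D_R = D/R = 0.7702 m²/day.
Peak time from v_R²t² + 2D_R t − x² = 0: t = (√(D_R² + v_R²x²) − D_R)/v_R².
√(D_R² + v_R²x²) = √(0.7702² + 0.8330² × 23.2²) = 19.34; v_R² = 0.6939.
t = (19.34 − 0.7702)/0.6939 = 26.8 days.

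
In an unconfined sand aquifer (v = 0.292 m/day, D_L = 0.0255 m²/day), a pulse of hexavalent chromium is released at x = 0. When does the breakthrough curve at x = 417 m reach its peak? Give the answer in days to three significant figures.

For the 1D instantaneous-source solution, setting ∂C/∂t = 0 at fixed x gives v²t² + 2Dt − x² = 0, so t = (√(D² + v²x²) − D)/v².
√(D² + v²x²) = √(0.0255² + 0.292² × 417²) = 121.8; v² = 0.085264.
t = (121.8 − 0.0255)/0.085264 = 1430 days (vs. the pure-advection estimate x/v = 1430 d).

1430 days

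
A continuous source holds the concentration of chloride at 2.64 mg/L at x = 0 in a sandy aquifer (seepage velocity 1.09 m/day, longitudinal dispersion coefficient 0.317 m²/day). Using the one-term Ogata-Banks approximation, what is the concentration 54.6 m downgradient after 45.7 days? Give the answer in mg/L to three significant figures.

0.493 mg/L

For a continuous step input, C/C₀ ≈ ½·erfc((x−vt)/(2√(Dt))).
vt = 1.09 × 45.7 = 49.813 m and 2√(Dt) = 2√(0.317 × 45.7) = 7.612 m.
Argument (x−vt)/(2√(Dt)) = (54.6 − 49.813)/7.612 = 0.6289; ½·erfc(0.6289) = 0.1869.
C = 2.64 × 0.1869 = 0.493 mg/L.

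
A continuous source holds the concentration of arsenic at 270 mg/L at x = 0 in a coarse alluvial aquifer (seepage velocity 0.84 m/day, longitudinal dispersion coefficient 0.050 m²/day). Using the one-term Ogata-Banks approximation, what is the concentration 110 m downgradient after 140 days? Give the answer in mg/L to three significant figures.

264 mg/L

For a continuous step input, C/C₀ ≈ ½·erfc((x−vt)/(2√(Dt))).
vt = 0.84 × 140 = 117.6 m and 2√(Dt) = 2√(0.050 × 140) = 5.292 m.
Argument (x−vt)/(2√(Dt)) = (110 − 117.6)/5.292 = -1.436; ½·erfc(-1.436) = 0.9789.
C = 270 × 0.9789 = 264 mg/L.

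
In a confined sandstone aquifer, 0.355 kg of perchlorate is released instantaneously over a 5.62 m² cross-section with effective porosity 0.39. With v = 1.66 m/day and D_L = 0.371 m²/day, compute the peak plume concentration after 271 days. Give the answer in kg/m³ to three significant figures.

0.00456 kg/m³

The peak of an instantaneous 1D plume sits at x = vt; there the Gaussian factor is 1 and C_max = M/(n_e·A·√(4πDt)), where n_e·A is the pore area the mass is dissolved in.
√(4πDt) = √(4π × 0.371 × 271) = 35.54 m, so C_max = 0.355/(0.39 × 5.62 × 35.54) = 0.00456 kg/m³.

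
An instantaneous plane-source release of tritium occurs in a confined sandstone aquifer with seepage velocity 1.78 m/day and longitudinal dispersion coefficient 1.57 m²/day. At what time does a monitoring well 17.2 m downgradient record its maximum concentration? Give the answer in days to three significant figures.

For the 1D instantaneous-source solution, setting ∂C/∂t = 0 at fixed x gives v²t² + 2Dt − x² = 0, so t = (√(D² + v²x²) − D)/v².
√(D² + v²x²) = √(1.57² + 1.78² × 17.2²) = 30.66; v² = 3.1684.
t = (30.66 − 1.57)/3.1684 = 9.18 days (vs. the pure-advection estimate x/v = 9.66 d).

9.18 days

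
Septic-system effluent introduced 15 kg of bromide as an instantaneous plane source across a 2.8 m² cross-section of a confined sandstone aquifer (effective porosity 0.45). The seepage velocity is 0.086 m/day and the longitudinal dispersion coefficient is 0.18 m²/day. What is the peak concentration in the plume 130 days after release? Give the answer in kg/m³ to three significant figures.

The peak of an instantaneous 1D plume sits at x = vt; there the Gaussian factor is 1 and C_max = M/(n_e·A·√(4πDt)), where n_e·A is the pore area the mass is dissolved in.
√(4πDt) = √(4π × 0.18 × 130) = 17.15 m, so C_max = 15/(0.45 × 2.8 × 17.15) = 0.694 kg/m³.

0.694 kg/m³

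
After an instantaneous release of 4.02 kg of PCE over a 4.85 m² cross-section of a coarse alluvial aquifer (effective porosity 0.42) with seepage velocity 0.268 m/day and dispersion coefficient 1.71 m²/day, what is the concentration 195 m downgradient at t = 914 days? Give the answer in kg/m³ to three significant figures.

For an instantaneous plane source, C(x,t) = M/(n_e·A·√(4πDt)) · exp(−(x−vt)²/(4Dt)), with n_e·A the pore (flow) area.
Plume center vt = 0.268 × 914 = 244.952 m, so the well at 195 m is 49.952 m upgradient of the peak.
√(4πDt) = 140.1 m, giving peak height M/(n_e·A·√(4πDt)) = 4.02/(0.42 × 4.85 × 140.1) = 0.01409 kg/m³.
(x−vt)²/(4Dt) = (-49.952)²/(4 × 1.71 × 914) = 0.3991; exp(−0.3991) = 0.6709.
C = 0.01409 × 0.6709 = 0.00945 kg/m³.

0.00945 kg/m³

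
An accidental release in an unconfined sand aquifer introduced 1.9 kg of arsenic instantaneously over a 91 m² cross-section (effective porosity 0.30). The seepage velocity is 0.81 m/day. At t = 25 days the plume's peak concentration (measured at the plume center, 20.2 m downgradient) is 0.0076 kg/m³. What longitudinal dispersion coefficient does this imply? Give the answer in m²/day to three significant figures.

0.267 m²/day

At the plume center C_max = M/(n_e·A·√(4πDt)), so D = M²/(4πt·(n_e·A·C_max)²).
n_e·A·C_max = 0.30 × 91 × 0.0076 = 0.2075 kg/m.
D = 1.9²/(4π × 25 × 0.2075²) = 0.267 m²/day.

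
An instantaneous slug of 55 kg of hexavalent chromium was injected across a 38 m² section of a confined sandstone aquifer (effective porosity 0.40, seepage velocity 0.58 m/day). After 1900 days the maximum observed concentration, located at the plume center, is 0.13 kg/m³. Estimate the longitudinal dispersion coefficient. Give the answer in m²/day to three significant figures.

0.0324 m²/day

At the plume center C_max = M/(n_e·A·√(4πDt)), so D = M²/(4πt·(n_e·A·C_max)²).
n_e·A·C_max = 0.40 × 38 × 0.13 = 1.976 kg/m.
D = 55²/(4π × 1900 × 1.976²) = 0.0324 m²/day.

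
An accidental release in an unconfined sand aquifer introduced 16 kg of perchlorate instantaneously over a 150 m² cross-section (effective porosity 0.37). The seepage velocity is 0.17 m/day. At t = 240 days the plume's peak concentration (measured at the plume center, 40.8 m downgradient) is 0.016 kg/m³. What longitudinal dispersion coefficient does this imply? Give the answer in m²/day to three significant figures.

0.108 m²/day

At the plume center C_max = M/(n_e·A·√(4πDt)), so D = M²/(4πt·(n_e·A·C_max)²).
n_e·A·C_max = 0.37 × 150 × 0.016 = 0.8880 kg/m.
D = 16²/(4π × 240 × 0.8880²) = 0.108 m²/day.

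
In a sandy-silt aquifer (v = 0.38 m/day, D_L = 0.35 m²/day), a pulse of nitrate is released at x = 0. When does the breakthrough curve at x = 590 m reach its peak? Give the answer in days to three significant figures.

1550 days

For the 1D instantaneous-source solution, setting ∂C/∂t = 0 at fixed x gives v²t² + 2Dt − x² = 0, so t = (√(D² + v²x²) − D)/v².
√(D² + v²x²) = √(0.35² + 0.38² × 590²) = 224.2; v² = 0.1444.
t = (224.2 − 0.35)/0.1444 = 1550 days (vs. the pure-advection estimate x/v = 1550 d).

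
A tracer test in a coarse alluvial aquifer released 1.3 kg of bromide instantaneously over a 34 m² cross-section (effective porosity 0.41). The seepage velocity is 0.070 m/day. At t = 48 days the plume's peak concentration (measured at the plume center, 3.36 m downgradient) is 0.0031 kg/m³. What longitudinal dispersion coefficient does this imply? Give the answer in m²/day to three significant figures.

At the plume center C_max = M/(n_e·A·√(4πDt)), so D = M²/(4πt·(n_e·A·C_max)²).
n_e·A·C_max = 0.41 × 34 × 0.0031 = 0.04321 kg/m.
D = 1.3²/(4π × 48 × 0.04321²) = 1.50 m²/day.

1.50 m²/day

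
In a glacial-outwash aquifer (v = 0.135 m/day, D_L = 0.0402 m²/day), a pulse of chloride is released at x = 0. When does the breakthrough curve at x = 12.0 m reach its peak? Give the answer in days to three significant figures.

86.7 days

For the 1D instantaneous-source solution, setting ∂C/∂t = 0 at fixed x gives v²t² + 2Dt − x² = 0, so t = (√(D² + v²x²) − D)/v².
√(D² + v²x²) = √(0.0402² + 0.135² × 12.0²) = 1.620; v² = 0.018225.
t = (1.620 − 0.0402)/0.018225 = 86.7 days (vs. the pure-advection estimate x/v = 88.9 d).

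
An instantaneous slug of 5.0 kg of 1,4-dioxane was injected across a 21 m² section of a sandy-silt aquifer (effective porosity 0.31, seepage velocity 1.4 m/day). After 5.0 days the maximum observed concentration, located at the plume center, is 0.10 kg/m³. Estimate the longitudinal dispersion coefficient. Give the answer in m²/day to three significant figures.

At the plume center C_max = M/(n_e·A·√(4πDt)), so D = M²/(4πt·(n_e·A·C_max)²).
n_e·A·C_max = 0.31 × 21 × 0.10 = 0.6510 kg/m.
D = 5.0²/(4π × 5.0 × 0.6510²) = 0.939 m²/day.

0.939 m²/day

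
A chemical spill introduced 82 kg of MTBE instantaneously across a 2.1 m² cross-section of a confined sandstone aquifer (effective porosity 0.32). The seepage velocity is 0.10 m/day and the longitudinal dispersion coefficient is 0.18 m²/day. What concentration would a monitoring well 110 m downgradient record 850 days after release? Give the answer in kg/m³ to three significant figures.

1.00 kg/m³

For an instantaneous plane source, C(x,t) = M/(n_e·A·√(4πDt)) · exp(−(x−vt)²/(4Dt)), with n_e·A the pore (flow) area.
Plume center vt = 0.10 × 850 = 85 m, so the well at 110 m is 25 m downgradient of the peak.
√(4πDt) = 43.85 m, giving peak height M/(n_e·A·√(4πDt)) = 82/(0.32 × 2.1 × 43.85) = 2.783 kg/m³.
(x−vt)²/(4Dt) = (25)²/(4 × 0.18 × 850) = 1.021; exp(−1.021) = 0.3602.
C = 2.783 × 0.3602 = 1.00 kg/m³.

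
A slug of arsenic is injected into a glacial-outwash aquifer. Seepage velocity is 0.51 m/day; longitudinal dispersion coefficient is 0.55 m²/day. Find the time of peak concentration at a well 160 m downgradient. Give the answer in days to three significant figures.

312 days

For the 1D instantaneous-source solution, setting ∂C/∂t = 0 at fixed x gives v²t² + 2Dt − x² = 0, so t = (√(D² + v²x²) − D)/v².
√(D² + v²x²) = √(0.55² + 0.51² × 160²) = 81.60; v² = 0.2601.
t = (81.60 − 0.55)/0.2601 = 312 days (vs. the pure-advection estimate x/v = 314 d).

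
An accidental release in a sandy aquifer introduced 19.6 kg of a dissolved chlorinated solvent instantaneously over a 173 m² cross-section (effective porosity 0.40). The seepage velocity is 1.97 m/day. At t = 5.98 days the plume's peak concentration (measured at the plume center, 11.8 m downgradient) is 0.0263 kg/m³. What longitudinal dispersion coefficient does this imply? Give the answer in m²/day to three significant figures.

At the plume center C_max = M/(n_e·A·√(4πDt)), so D = M²/(4πt·(n_e·A·C_max)²).
n_e·A·C_max = 0.40 × 173 × 0.0263 = 1.820 kg/m.
D = 19.6²/(4π × 5.98 × 1.820²) = 1.54 m²/day.

1.54 m²/day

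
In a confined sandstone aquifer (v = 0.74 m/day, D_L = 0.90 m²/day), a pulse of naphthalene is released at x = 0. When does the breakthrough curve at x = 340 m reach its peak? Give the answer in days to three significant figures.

For the 1D instantaneous-source solution, setting ∂C/∂t = 0 at fixed x gives v²t² + 2Dt − x² = 0, so t = (√(D² + v²x²) − D)/v².
√(D² + v²x²) = √(0.90² + 0.74² × 340²) = 251.6; v² = 0.5476.
t = (251.6 − 0.90)/0.5476 = 458 days (vs. the pure-advection estimate x/v = 459 d).

458 days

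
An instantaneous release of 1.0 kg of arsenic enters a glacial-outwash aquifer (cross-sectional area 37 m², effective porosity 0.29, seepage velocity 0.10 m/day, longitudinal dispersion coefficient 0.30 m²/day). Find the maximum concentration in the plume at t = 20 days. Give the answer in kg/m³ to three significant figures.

The peak of an instantaneous 1D plume sits at x = vt; there the Gaussian factor is 1 and C_max = M/(n_e·A·√(4πDt)), where n_e·A is the pore area the mass is dissolved in.
√(4πDt) = √(4π × 0.30 × 20) = 8.683 m, so C_max = 1.0/(0.29 × 37 × 8.683) = 0.0107 kg/m³.

0.0107 kg/m³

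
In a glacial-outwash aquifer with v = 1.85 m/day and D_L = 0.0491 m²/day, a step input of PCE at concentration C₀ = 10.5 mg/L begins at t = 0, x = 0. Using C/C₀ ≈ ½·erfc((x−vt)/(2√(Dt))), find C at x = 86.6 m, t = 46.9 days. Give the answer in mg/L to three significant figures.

For a continuous step input, C/C₀ ≈ ½·erfc((x−vt)/(2√(Dt))).
vt = 1.85 × 46.9 = 86.765 m and 2√(Dt) = 2√(0.0491 × 46.9) = 3.035 m.
Argument (x−vt)/(2√(Dt)) = (86.6 − 86.765)/3.035 = -0.05437; ½·erfc(-0.05437) = 0.5306.
C = 10.5 × 0.5306 = 5.57 mg/L.

5.57 mg/L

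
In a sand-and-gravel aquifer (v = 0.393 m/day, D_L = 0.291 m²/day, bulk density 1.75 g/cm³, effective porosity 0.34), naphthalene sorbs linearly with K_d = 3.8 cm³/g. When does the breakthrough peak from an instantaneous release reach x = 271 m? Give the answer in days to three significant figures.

Retardation factor R = 1 + ρ_b·K_d/n = 1 + 1.75 × 3.8/0.34 = 20.56.
Sorption retards both mechanisms: v_R = v/R = 0.01911 m/day, D_R = D/R = 0.01415 m²/day.
Peak time from v_R²t² + 2D_R t − x² = 0: t = (√(D_R² + v_R²x²) − D_R)/v_R².
√(D_R² + v_R²x²) = √(0.01415² + 0.01911² × 271²) = 5.179; v_R² = 0.0003652.
t = (5.179 − 0.01415)/0.0003652 = 14100 days.

14100 days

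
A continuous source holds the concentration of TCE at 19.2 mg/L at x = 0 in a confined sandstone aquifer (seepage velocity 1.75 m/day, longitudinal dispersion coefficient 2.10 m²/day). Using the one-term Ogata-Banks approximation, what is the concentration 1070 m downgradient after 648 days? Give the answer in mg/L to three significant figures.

For a continuous step input, C/C₀ ≈ ½·erfc((x−vt)/(2√(Dt))).
vt = 1.75 × 648 = 1134 m and 2√(Dt) = 2√(2.10 × 648) = 73.78 m.
Argument (x−vt)/(2√(Dt)) = (1070 − 1134)/73.78 = -0.8674; ½·erfc(-0.8674) = 0.8900.
C = 19.2 × 0.8900 = 17.1 mg/L.

17.1 mg/L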